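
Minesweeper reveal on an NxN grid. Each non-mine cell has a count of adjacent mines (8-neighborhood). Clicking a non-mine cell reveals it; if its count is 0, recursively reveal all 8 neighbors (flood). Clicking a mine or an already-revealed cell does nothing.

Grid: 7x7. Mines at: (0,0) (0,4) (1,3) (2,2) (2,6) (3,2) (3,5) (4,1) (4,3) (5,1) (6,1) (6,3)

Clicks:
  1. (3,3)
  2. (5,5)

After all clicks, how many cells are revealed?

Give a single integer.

Answer: 10

Derivation:
Click 1 (3,3) count=3: revealed 1 new [(3,3)] -> total=1
Click 2 (5,5) count=0: revealed 9 new [(4,4) (4,5) (4,6) (5,4) (5,5) (5,6) (6,4) (6,5) (6,6)] -> total=10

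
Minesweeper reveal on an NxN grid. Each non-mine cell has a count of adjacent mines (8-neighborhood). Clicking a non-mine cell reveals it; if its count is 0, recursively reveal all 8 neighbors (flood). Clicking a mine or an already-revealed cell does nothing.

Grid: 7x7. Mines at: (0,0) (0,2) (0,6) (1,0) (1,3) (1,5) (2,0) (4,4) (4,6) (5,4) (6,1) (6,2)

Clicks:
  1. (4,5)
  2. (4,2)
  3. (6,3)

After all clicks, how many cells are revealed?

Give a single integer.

Click 1 (4,5) count=3: revealed 1 new [(4,5)] -> total=1
Click 2 (4,2) count=0: revealed 15 new [(2,1) (2,2) (2,3) (3,0) (3,1) (3,2) (3,3) (4,0) (4,1) (4,2) (4,3) (5,0) (5,1) (5,2) (5,3)] -> total=16
Click 3 (6,3) count=2: revealed 1 new [(6,3)] -> total=17

Answer: 17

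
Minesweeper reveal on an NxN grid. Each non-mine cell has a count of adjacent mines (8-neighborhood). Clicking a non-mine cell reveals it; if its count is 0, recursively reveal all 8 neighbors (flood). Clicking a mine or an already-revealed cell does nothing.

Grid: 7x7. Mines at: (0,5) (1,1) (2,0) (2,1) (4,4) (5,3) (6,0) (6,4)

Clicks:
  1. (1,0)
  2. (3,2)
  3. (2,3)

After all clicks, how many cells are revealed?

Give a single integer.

Click 1 (1,0) count=3: revealed 1 new [(1,0)] -> total=1
Click 2 (3,2) count=1: revealed 1 new [(3,2)] -> total=2
Click 3 (2,3) count=0: revealed 23 new [(0,2) (0,3) (0,4) (1,2) (1,3) (1,4) (1,5) (1,6) (2,2) (2,3) (2,4) (2,5) (2,6) (3,3) (3,4) (3,5) (3,6) (4,5) (4,6) (5,5) (5,6) (6,5) (6,6)] -> total=25

Answer: 25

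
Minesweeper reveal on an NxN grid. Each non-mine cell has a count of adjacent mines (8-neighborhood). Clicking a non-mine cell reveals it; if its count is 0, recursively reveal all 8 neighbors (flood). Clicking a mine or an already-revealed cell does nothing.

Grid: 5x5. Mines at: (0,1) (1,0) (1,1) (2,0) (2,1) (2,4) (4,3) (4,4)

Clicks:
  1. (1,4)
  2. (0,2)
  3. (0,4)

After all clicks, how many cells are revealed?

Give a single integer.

Answer: 6

Derivation:
Click 1 (1,4) count=1: revealed 1 new [(1,4)] -> total=1
Click 2 (0,2) count=2: revealed 1 new [(0,2)] -> total=2
Click 3 (0,4) count=0: revealed 4 new [(0,3) (0,4) (1,2) (1,3)] -> total=6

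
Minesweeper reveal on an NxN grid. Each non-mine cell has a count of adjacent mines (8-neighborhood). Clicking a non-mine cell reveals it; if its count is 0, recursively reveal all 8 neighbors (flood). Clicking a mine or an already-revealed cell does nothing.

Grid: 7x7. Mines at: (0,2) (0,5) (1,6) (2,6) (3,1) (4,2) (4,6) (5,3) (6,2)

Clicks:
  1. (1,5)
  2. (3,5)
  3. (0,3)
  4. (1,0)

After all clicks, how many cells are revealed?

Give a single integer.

Answer: 9

Derivation:
Click 1 (1,5) count=3: revealed 1 new [(1,5)] -> total=1
Click 2 (3,5) count=2: revealed 1 new [(3,5)] -> total=2
Click 3 (0,3) count=1: revealed 1 new [(0,3)] -> total=3
Click 4 (1,0) count=0: revealed 6 new [(0,0) (0,1) (1,0) (1,1) (2,0) (2,1)] -> total=9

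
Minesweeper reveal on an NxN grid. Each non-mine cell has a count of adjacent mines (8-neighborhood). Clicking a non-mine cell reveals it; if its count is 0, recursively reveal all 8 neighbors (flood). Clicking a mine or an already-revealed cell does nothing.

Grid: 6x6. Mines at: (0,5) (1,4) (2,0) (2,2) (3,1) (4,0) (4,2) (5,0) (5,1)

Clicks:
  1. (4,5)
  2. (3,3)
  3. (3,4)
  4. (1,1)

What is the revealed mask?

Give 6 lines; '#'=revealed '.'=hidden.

Answer: ......
.#....
...###
...###
...###
...###

Derivation:
Click 1 (4,5) count=0: revealed 12 new [(2,3) (2,4) (2,5) (3,3) (3,4) (3,5) (4,3) (4,4) (4,5) (5,3) (5,4) (5,5)] -> total=12
Click 2 (3,3) count=2: revealed 0 new [(none)] -> total=12
Click 3 (3,4) count=0: revealed 0 new [(none)] -> total=12
Click 4 (1,1) count=2: revealed 1 new [(1,1)] -> total=13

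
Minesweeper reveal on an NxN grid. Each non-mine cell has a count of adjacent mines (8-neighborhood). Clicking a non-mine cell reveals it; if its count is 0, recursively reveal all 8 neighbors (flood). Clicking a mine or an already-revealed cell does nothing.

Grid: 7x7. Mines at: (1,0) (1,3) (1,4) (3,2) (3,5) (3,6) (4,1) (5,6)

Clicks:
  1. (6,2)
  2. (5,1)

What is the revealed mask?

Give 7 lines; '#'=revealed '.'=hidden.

Click 1 (6,2) count=0: revealed 16 new [(4,2) (4,3) (4,4) (4,5) (5,0) (5,1) (5,2) (5,3) (5,4) (5,5) (6,0) (6,1) (6,2) (6,3) (6,4) (6,5)] -> total=16
Click 2 (5,1) count=1: revealed 0 new [(none)] -> total=16

Answer: .......
.......
.......
.......
..####.
######.
######.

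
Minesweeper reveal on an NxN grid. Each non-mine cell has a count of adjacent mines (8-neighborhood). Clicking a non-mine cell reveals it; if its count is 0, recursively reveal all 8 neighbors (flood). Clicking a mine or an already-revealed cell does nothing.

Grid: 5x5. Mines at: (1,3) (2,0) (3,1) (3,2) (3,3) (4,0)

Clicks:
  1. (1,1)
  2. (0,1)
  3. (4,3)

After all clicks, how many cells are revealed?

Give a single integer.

Answer: 7

Derivation:
Click 1 (1,1) count=1: revealed 1 new [(1,1)] -> total=1
Click 2 (0,1) count=0: revealed 5 new [(0,0) (0,1) (0,2) (1,0) (1,2)] -> total=6
Click 3 (4,3) count=2: revealed 1 new [(4,3)] -> total=7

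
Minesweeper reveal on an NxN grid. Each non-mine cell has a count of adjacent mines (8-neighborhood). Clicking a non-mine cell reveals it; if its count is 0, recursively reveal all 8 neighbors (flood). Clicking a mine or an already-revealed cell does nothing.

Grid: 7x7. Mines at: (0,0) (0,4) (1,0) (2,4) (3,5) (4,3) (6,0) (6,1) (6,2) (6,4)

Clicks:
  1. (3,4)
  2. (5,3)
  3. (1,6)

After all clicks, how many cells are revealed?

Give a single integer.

Click 1 (3,4) count=3: revealed 1 new [(3,4)] -> total=1
Click 2 (5,3) count=3: revealed 1 new [(5,3)] -> total=2
Click 3 (1,6) count=0: revealed 6 new [(0,5) (0,6) (1,5) (1,6) (2,5) (2,6)] -> total=8

Answer: 8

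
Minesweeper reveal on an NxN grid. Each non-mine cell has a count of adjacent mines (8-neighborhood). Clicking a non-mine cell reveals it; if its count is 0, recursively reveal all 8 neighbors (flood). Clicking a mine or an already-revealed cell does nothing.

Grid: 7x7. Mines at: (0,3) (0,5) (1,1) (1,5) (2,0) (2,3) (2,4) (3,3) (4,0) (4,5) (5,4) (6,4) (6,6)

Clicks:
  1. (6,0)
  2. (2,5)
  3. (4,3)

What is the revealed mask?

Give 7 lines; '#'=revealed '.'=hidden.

Answer: .......
.......
.....#.
.......
.###...
####...
####...

Derivation:
Click 1 (6,0) count=0: revealed 11 new [(4,1) (4,2) (4,3) (5,0) (5,1) (5,2) (5,3) (6,0) (6,1) (6,2) (6,3)] -> total=11
Click 2 (2,5) count=2: revealed 1 new [(2,5)] -> total=12
Click 3 (4,3) count=2: revealed 0 new [(none)] -> total=12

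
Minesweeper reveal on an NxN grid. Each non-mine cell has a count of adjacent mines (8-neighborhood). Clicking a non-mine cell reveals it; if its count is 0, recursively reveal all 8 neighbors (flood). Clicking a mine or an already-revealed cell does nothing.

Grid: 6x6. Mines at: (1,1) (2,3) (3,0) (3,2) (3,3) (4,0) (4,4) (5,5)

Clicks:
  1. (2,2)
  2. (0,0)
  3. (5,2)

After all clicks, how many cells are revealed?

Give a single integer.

Click 1 (2,2) count=4: revealed 1 new [(2,2)] -> total=1
Click 2 (0,0) count=1: revealed 1 new [(0,0)] -> total=2
Click 3 (5,2) count=0: revealed 6 new [(4,1) (4,2) (4,3) (5,1) (5,2) (5,3)] -> total=8

Answer: 8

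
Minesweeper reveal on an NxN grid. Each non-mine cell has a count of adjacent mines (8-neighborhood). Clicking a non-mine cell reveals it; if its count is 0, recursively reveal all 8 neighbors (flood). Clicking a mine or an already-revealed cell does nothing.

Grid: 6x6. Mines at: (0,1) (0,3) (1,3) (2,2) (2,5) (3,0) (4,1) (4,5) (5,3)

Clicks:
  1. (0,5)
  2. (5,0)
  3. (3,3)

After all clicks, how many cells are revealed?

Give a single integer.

Click 1 (0,5) count=0: revealed 4 new [(0,4) (0,5) (1,4) (1,5)] -> total=4
Click 2 (5,0) count=1: revealed 1 new [(5,0)] -> total=5
Click 3 (3,3) count=1: revealed 1 new [(3,3)] -> total=6

Answer: 6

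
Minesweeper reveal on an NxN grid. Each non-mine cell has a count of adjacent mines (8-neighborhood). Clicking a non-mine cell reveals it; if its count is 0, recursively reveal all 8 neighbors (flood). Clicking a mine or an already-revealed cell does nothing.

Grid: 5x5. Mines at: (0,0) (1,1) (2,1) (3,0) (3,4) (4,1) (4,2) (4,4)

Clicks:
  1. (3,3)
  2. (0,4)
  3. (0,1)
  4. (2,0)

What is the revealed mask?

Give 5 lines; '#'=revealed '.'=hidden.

Click 1 (3,3) count=3: revealed 1 new [(3,3)] -> total=1
Click 2 (0,4) count=0: revealed 9 new [(0,2) (0,3) (0,4) (1,2) (1,3) (1,4) (2,2) (2,3) (2,4)] -> total=10
Click 3 (0,1) count=2: revealed 1 new [(0,1)] -> total=11
Click 4 (2,0) count=3: revealed 1 new [(2,0)] -> total=12

Answer: .####
..###
#.###
...#.
.....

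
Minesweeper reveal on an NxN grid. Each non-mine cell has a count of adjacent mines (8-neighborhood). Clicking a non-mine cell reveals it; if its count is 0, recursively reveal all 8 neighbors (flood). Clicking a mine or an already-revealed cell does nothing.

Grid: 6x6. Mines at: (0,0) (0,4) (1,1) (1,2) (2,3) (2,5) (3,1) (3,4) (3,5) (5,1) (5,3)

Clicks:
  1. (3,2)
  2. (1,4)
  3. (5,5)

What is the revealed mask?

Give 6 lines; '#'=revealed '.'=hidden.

Answer: ......
....#.
......
..#...
....##
....##

Derivation:
Click 1 (3,2) count=2: revealed 1 new [(3,2)] -> total=1
Click 2 (1,4) count=3: revealed 1 new [(1,4)] -> total=2
Click 3 (5,5) count=0: revealed 4 new [(4,4) (4,5) (5,4) (5,5)] -> total=6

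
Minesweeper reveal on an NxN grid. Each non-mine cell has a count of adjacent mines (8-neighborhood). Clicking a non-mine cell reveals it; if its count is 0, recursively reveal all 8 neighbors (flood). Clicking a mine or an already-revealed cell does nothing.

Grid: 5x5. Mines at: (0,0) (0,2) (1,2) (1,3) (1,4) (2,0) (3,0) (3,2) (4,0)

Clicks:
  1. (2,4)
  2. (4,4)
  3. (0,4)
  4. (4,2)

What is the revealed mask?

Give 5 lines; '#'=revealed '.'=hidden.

Click 1 (2,4) count=2: revealed 1 new [(2,4)] -> total=1
Click 2 (4,4) count=0: revealed 5 new [(2,3) (3,3) (3,4) (4,3) (4,4)] -> total=6
Click 3 (0,4) count=2: revealed 1 new [(0,4)] -> total=7
Click 4 (4,2) count=1: revealed 1 new [(4,2)] -> total=8

Answer: ....#
.....
...##
...##
..###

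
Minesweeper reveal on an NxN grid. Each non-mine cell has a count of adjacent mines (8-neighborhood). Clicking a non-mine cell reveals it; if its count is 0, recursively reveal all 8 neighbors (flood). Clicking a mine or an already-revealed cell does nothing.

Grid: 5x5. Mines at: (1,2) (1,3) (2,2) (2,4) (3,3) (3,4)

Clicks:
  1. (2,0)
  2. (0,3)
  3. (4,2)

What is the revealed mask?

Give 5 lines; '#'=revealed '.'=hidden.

Answer: ##.#.
##...
##...
###..
###..

Derivation:
Click 1 (2,0) count=0: revealed 12 new [(0,0) (0,1) (1,0) (1,1) (2,0) (2,1) (3,0) (3,1) (3,2) (4,0) (4,1) (4,2)] -> total=12
Click 2 (0,3) count=2: revealed 1 new [(0,3)] -> total=13
Click 3 (4,2) count=1: revealed 0 new [(none)] -> total=13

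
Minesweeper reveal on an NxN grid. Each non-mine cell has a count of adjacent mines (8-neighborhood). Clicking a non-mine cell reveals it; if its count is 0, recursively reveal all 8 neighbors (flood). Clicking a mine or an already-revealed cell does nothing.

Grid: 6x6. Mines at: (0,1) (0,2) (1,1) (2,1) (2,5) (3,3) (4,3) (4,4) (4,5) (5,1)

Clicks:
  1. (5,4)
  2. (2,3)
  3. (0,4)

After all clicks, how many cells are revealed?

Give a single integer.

Click 1 (5,4) count=3: revealed 1 new [(5,4)] -> total=1
Click 2 (2,3) count=1: revealed 1 new [(2,3)] -> total=2
Click 3 (0,4) count=0: revealed 6 new [(0,3) (0,4) (0,5) (1,3) (1,4) (1,5)] -> total=8

Answer: 8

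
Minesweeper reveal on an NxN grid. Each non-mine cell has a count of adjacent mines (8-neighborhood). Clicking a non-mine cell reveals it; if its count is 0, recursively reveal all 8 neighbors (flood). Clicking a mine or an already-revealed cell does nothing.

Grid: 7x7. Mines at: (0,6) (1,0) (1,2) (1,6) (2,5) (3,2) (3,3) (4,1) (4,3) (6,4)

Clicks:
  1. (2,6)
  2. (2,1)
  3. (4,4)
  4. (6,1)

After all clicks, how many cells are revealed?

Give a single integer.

Answer: 11

Derivation:
Click 1 (2,6) count=2: revealed 1 new [(2,6)] -> total=1
Click 2 (2,1) count=3: revealed 1 new [(2,1)] -> total=2
Click 3 (4,4) count=2: revealed 1 new [(4,4)] -> total=3
Click 4 (6,1) count=0: revealed 8 new [(5,0) (5,1) (5,2) (5,3) (6,0) (6,1) (6,2) (6,3)] -> total=11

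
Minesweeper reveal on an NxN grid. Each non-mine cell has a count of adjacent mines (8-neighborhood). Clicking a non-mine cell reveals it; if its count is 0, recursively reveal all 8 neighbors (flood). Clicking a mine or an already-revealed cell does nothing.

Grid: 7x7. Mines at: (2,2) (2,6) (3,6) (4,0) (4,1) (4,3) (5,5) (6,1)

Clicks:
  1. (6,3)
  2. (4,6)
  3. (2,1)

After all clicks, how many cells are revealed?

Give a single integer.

Click 1 (6,3) count=0: revealed 6 new [(5,2) (5,3) (5,4) (6,2) (6,3) (6,4)] -> total=6
Click 2 (4,6) count=2: revealed 1 new [(4,6)] -> total=7
Click 3 (2,1) count=1: revealed 1 new [(2,1)] -> total=8

Answer: 8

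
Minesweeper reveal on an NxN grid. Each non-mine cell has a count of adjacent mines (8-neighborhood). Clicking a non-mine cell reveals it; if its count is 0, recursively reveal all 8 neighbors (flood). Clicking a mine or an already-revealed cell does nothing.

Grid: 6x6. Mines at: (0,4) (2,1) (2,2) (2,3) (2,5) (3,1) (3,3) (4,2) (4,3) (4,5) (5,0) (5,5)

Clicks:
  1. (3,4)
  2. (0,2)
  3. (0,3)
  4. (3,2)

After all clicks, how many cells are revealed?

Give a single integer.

Answer: 10

Derivation:
Click 1 (3,4) count=5: revealed 1 new [(3,4)] -> total=1
Click 2 (0,2) count=0: revealed 8 new [(0,0) (0,1) (0,2) (0,3) (1,0) (1,1) (1,2) (1,3)] -> total=9
Click 3 (0,3) count=1: revealed 0 new [(none)] -> total=9
Click 4 (3,2) count=7: revealed 1 new [(3,2)] -> total=10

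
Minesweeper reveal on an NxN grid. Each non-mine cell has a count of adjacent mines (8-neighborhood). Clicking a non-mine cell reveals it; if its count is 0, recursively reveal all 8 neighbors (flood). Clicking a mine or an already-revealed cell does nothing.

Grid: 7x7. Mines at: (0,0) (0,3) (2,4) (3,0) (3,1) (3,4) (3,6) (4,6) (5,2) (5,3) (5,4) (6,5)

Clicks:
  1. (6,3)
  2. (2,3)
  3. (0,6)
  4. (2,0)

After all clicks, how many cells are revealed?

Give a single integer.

Click 1 (6,3) count=3: revealed 1 new [(6,3)] -> total=1
Click 2 (2,3) count=2: revealed 1 new [(2,3)] -> total=2
Click 3 (0,6) count=0: revealed 8 new [(0,4) (0,5) (0,6) (1,4) (1,5) (1,6) (2,5) (2,6)] -> total=10
Click 4 (2,0) count=2: revealed 1 new [(2,0)] -> total=11

Answer: 11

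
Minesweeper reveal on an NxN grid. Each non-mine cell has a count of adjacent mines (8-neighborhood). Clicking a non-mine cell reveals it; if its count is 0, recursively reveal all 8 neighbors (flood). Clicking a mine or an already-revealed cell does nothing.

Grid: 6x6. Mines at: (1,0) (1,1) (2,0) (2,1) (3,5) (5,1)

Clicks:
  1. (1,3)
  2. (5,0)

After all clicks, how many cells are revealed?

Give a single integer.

Click 1 (1,3) count=0: revealed 23 new [(0,2) (0,3) (0,4) (0,5) (1,2) (1,3) (1,4) (1,5) (2,2) (2,3) (2,4) (2,5) (3,2) (3,3) (3,4) (4,2) (4,3) (4,4) (4,5) (5,2) (5,3) (5,4) (5,5)] -> total=23
Click 2 (5,0) count=1: revealed 1 new [(5,0)] -> total=24

Answer: 24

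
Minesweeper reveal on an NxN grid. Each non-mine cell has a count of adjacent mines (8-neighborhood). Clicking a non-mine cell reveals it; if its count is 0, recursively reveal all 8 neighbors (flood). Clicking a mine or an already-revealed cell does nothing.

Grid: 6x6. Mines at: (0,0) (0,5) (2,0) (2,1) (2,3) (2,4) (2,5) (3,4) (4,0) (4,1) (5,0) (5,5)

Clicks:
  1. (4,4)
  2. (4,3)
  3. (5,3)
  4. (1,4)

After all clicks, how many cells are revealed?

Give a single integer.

Click 1 (4,4) count=2: revealed 1 new [(4,4)] -> total=1
Click 2 (4,3) count=1: revealed 1 new [(4,3)] -> total=2
Click 3 (5,3) count=0: revealed 4 new [(4,2) (5,2) (5,3) (5,4)] -> total=6
Click 4 (1,4) count=4: revealed 1 new [(1,4)] -> total=7

Answer: 7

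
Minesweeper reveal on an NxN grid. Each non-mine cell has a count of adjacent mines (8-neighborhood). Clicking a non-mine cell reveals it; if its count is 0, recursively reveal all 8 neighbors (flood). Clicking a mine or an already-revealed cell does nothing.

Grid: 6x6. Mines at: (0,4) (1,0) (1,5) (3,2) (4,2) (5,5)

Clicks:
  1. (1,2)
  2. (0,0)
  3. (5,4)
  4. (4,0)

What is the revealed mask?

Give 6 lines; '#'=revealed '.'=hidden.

Click 1 (1,2) count=0: revealed 9 new [(0,1) (0,2) (0,3) (1,1) (1,2) (1,3) (2,1) (2,2) (2,3)] -> total=9
Click 2 (0,0) count=1: revealed 1 new [(0,0)] -> total=10
Click 3 (5,4) count=1: revealed 1 new [(5,4)] -> total=11
Click 4 (4,0) count=0: revealed 7 new [(2,0) (3,0) (3,1) (4,0) (4,1) (5,0) (5,1)] -> total=18

Answer: ####..
.###..
####..
##....
##....
##..#.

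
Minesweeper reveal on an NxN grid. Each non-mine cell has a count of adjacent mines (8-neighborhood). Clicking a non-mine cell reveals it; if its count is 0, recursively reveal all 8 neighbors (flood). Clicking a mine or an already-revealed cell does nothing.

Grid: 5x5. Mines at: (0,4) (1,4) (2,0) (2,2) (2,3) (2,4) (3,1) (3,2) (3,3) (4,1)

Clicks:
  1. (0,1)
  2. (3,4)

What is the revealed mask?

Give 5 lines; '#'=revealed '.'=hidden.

Answer: ####.
####.
.....
....#
.....

Derivation:
Click 1 (0,1) count=0: revealed 8 new [(0,0) (0,1) (0,2) (0,3) (1,0) (1,1) (1,2) (1,3)] -> total=8
Click 2 (3,4) count=3: revealed 1 new [(3,4)] -> total=9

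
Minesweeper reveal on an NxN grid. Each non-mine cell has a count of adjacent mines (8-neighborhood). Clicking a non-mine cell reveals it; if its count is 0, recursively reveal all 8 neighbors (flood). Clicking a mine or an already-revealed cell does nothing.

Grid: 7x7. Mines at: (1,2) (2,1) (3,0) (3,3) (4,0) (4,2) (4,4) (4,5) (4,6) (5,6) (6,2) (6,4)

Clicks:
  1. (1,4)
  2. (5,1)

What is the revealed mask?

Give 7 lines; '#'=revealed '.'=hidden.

Click 1 (1,4) count=0: revealed 15 new [(0,3) (0,4) (0,5) (0,6) (1,3) (1,4) (1,5) (1,6) (2,3) (2,4) (2,5) (2,6) (3,4) (3,5) (3,6)] -> total=15
Click 2 (5,1) count=3: revealed 1 new [(5,1)] -> total=16

Answer: ...####
...####
...####
....###
.......
.#.....
.......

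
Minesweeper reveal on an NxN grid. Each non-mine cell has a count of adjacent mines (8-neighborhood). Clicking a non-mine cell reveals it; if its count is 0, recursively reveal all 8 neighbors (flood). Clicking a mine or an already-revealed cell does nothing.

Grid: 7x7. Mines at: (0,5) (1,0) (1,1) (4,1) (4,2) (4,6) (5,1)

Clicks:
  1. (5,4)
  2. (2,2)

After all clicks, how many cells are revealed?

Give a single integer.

Answer: 31

Derivation:
Click 1 (5,4) count=0: revealed 31 new [(0,2) (0,3) (0,4) (1,2) (1,3) (1,4) (1,5) (1,6) (2,2) (2,3) (2,4) (2,5) (2,6) (3,2) (3,3) (3,4) (3,5) (3,6) (4,3) (4,4) (4,5) (5,2) (5,3) (5,4) (5,5) (5,6) (6,2) (6,3) (6,4) (6,5) (6,6)] -> total=31
Click 2 (2,2) count=1: revealed 0 new [(none)] -> total=31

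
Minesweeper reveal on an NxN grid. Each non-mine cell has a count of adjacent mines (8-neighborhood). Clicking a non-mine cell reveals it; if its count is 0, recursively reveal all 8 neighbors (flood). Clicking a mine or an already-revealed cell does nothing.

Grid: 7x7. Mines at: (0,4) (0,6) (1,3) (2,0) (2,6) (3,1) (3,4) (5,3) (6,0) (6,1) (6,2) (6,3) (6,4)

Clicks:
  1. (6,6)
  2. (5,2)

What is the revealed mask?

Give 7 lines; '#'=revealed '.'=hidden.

Click 1 (6,6) count=0: revealed 8 new [(3,5) (3,6) (4,5) (4,6) (5,5) (5,6) (6,5) (6,6)] -> total=8
Click 2 (5,2) count=4: revealed 1 new [(5,2)] -> total=9

Answer: .......
.......
.......
.....##
.....##
..#..##
.....##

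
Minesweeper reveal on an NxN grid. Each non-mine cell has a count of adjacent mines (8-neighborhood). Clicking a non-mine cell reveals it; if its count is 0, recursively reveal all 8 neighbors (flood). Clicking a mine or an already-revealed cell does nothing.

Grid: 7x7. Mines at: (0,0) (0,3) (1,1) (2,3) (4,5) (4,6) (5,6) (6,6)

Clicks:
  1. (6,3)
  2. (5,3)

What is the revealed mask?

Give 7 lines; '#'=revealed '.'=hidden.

Click 1 (6,3) count=0: revealed 25 new [(2,0) (2,1) (2,2) (3,0) (3,1) (3,2) (3,3) (3,4) (4,0) (4,1) (4,2) (4,3) (4,4) (5,0) (5,1) (5,2) (5,3) (5,4) (5,5) (6,0) (6,1) (6,2) (6,3) (6,4) (6,5)] -> total=25
Click 2 (5,3) count=0: revealed 0 new [(none)] -> total=25

Answer: .......
.......
###....
#####..
#####..
######.
######.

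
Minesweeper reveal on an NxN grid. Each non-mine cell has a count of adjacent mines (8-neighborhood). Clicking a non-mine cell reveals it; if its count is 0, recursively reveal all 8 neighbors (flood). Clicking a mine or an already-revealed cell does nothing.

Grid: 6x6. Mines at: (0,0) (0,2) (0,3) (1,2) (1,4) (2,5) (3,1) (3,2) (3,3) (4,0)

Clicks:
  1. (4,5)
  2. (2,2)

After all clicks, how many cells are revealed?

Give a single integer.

Click 1 (4,5) count=0: revealed 12 new [(3,4) (3,5) (4,1) (4,2) (4,3) (4,4) (4,5) (5,1) (5,2) (5,3) (5,4) (5,5)] -> total=12
Click 2 (2,2) count=4: revealed 1 new [(2,2)] -> total=13

Answer: 13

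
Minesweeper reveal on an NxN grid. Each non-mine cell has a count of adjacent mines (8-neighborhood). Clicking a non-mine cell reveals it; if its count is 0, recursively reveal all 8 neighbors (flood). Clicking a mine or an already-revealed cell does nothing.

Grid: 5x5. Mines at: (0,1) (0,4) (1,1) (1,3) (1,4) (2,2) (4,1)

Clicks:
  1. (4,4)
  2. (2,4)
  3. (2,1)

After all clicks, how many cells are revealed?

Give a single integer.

Answer: 9

Derivation:
Click 1 (4,4) count=0: revealed 8 new [(2,3) (2,4) (3,2) (3,3) (3,4) (4,2) (4,3) (4,4)] -> total=8
Click 2 (2,4) count=2: revealed 0 new [(none)] -> total=8
Click 3 (2,1) count=2: revealed 1 new [(2,1)] -> total=9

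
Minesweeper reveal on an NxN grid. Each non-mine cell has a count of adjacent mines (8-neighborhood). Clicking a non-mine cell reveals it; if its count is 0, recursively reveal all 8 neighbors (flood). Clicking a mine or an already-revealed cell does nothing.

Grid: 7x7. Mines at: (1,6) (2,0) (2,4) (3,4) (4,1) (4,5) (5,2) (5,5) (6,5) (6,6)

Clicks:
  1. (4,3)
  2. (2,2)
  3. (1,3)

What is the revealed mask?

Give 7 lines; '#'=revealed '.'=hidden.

Answer: ######.
######.
.###...
.###...
...#...
.......
.......

Derivation:
Click 1 (4,3) count=2: revealed 1 new [(4,3)] -> total=1
Click 2 (2,2) count=0: revealed 18 new [(0,0) (0,1) (0,2) (0,3) (0,4) (0,5) (1,0) (1,1) (1,2) (1,3) (1,4) (1,5) (2,1) (2,2) (2,3) (3,1) (3,2) (3,3)] -> total=19
Click 3 (1,3) count=1: revealed 0 new [(none)] -> total=19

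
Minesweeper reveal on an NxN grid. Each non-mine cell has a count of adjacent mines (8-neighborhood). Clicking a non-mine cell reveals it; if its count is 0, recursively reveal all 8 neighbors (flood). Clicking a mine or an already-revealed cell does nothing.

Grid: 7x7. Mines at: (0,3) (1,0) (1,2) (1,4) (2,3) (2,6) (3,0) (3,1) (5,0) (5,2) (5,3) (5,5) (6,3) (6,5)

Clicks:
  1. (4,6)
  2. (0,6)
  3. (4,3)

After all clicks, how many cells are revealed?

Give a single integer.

Click 1 (4,6) count=1: revealed 1 new [(4,6)] -> total=1
Click 2 (0,6) count=0: revealed 4 new [(0,5) (0,6) (1,5) (1,6)] -> total=5
Click 3 (4,3) count=2: revealed 1 new [(4,3)] -> total=6

Answer: 6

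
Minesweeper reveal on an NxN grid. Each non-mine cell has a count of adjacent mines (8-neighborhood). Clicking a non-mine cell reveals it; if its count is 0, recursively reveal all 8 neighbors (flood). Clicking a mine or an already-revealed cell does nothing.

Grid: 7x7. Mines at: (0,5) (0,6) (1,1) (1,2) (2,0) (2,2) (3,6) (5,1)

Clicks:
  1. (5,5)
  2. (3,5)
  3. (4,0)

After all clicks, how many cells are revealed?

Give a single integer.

Answer: 26

Derivation:
Click 1 (5,5) count=0: revealed 25 new [(1,3) (1,4) (1,5) (2,3) (2,4) (2,5) (3,2) (3,3) (3,4) (3,5) (4,2) (4,3) (4,4) (4,5) (4,6) (5,2) (5,3) (5,4) (5,5) (5,6) (6,2) (6,3) (6,4) (6,5) (6,6)] -> total=25
Click 2 (3,5) count=1: revealed 0 new [(none)] -> total=25
Click 3 (4,0) count=1: revealed 1 new [(4,0)] -> total=26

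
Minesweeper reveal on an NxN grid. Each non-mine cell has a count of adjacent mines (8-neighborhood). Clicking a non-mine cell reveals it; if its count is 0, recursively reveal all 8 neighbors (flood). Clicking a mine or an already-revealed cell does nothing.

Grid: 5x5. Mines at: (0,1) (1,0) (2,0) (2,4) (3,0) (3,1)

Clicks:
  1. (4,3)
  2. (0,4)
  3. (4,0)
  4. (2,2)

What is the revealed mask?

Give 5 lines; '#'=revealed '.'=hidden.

Answer: ..###
..###
..#..
..###
#.###

Derivation:
Click 1 (4,3) count=0: revealed 6 new [(3,2) (3,3) (3,4) (4,2) (4,3) (4,4)] -> total=6
Click 2 (0,4) count=0: revealed 6 new [(0,2) (0,3) (0,4) (1,2) (1,3) (1,4)] -> total=12
Click 3 (4,0) count=2: revealed 1 new [(4,0)] -> total=13
Click 4 (2,2) count=1: revealed 1 new [(2,2)] -> total=14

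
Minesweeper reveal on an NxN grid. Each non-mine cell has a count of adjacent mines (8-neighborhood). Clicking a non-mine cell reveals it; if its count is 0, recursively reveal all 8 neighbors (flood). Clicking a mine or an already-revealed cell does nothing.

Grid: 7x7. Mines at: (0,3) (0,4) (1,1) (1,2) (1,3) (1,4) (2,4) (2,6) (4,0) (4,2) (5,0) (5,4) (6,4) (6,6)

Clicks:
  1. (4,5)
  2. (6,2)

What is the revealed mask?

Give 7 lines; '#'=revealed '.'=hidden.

Answer: .......
.......
.......
.......
.....#.
.###...
.###...

Derivation:
Click 1 (4,5) count=1: revealed 1 new [(4,5)] -> total=1
Click 2 (6,2) count=0: revealed 6 new [(5,1) (5,2) (5,3) (6,1) (6,2) (6,3)] -> total=7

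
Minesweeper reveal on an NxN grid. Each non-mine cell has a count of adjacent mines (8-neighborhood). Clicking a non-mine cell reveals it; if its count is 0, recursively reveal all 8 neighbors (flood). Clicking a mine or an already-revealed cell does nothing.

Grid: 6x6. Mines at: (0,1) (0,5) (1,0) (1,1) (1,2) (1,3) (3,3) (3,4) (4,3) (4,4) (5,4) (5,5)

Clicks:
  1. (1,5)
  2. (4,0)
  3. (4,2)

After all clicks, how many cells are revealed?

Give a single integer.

Click 1 (1,5) count=1: revealed 1 new [(1,5)] -> total=1
Click 2 (4,0) count=0: revealed 12 new [(2,0) (2,1) (2,2) (3,0) (3,1) (3,2) (4,0) (4,1) (4,2) (5,0) (5,1) (5,2)] -> total=13
Click 3 (4,2) count=2: revealed 0 new [(none)] -> total=13

Answer: 13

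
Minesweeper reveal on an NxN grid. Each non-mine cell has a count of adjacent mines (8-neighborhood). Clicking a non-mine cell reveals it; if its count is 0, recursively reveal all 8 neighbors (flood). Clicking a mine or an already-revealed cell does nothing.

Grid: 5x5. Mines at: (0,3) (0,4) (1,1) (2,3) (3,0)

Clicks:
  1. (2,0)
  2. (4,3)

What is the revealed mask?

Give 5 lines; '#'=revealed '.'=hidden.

Answer: .....
.....
#....
.####
.####

Derivation:
Click 1 (2,0) count=2: revealed 1 new [(2,0)] -> total=1
Click 2 (4,3) count=0: revealed 8 new [(3,1) (3,2) (3,3) (3,4) (4,1) (4,2) (4,3) (4,4)] -> total=9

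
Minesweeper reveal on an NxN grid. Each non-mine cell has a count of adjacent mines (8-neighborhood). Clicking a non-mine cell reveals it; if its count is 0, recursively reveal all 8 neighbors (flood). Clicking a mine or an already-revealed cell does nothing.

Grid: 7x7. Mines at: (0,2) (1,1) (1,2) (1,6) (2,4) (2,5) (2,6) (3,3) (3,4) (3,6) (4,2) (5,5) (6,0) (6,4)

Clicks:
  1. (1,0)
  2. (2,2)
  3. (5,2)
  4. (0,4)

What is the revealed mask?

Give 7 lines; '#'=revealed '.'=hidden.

Answer: ...###.
#..###.
..#....
.......
.......
..#....
.......

Derivation:
Click 1 (1,0) count=1: revealed 1 new [(1,0)] -> total=1
Click 2 (2,2) count=3: revealed 1 new [(2,2)] -> total=2
Click 3 (5,2) count=1: revealed 1 new [(5,2)] -> total=3
Click 4 (0,4) count=0: revealed 6 new [(0,3) (0,4) (0,5) (1,3) (1,4) (1,5)] -> total=9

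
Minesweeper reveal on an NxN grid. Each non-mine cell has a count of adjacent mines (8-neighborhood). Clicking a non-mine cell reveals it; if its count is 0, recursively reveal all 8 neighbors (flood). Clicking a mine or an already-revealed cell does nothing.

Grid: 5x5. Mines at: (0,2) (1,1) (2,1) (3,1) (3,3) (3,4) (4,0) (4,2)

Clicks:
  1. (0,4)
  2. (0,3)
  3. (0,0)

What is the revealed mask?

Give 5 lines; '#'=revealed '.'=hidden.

Answer: #..##
...##
...##
.....
.....

Derivation:
Click 1 (0,4) count=0: revealed 6 new [(0,3) (0,4) (1,3) (1,4) (2,3) (2,4)] -> total=6
Click 2 (0,3) count=1: revealed 0 new [(none)] -> total=6
Click 3 (0,0) count=1: revealed 1 new [(0,0)] -> total=7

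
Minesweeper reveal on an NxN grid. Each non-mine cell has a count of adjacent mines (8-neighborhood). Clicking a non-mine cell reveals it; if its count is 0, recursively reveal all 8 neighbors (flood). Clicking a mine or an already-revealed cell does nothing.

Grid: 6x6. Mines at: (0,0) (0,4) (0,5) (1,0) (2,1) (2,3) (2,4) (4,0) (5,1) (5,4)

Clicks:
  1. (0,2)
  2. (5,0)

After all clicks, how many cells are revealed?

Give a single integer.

Click 1 (0,2) count=0: revealed 6 new [(0,1) (0,2) (0,3) (1,1) (1,2) (1,3)] -> total=6
Click 2 (5,0) count=2: revealed 1 new [(5,0)] -> total=7

Answer: 7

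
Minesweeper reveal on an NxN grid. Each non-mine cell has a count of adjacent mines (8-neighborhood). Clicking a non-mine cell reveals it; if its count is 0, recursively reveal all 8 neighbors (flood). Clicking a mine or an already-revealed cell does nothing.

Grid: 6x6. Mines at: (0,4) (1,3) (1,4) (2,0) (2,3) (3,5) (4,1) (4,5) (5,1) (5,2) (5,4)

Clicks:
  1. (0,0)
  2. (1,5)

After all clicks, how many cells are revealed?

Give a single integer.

Answer: 7

Derivation:
Click 1 (0,0) count=0: revealed 6 new [(0,0) (0,1) (0,2) (1,0) (1,1) (1,2)] -> total=6
Click 2 (1,5) count=2: revealed 1 new [(1,5)] -> total=7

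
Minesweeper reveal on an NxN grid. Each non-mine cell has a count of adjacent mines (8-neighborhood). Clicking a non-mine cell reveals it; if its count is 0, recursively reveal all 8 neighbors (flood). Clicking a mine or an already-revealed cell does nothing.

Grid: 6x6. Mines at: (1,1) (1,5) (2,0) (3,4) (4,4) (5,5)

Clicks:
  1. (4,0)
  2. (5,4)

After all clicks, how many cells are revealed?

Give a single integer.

Click 1 (4,0) count=0: revealed 15 new [(2,1) (2,2) (2,3) (3,0) (3,1) (3,2) (3,3) (4,0) (4,1) (4,2) (4,3) (5,0) (5,1) (5,2) (5,3)] -> total=15
Click 2 (5,4) count=2: revealed 1 new [(5,4)] -> total=16

Answer: 16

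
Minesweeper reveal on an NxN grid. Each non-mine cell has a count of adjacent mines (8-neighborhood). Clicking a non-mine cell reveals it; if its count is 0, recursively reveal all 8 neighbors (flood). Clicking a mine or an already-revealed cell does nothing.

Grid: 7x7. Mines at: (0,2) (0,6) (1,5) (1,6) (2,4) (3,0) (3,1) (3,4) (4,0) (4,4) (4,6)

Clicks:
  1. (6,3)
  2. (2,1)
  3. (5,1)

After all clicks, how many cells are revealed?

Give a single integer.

Answer: 18

Derivation:
Click 1 (6,3) count=0: revealed 17 new [(4,1) (4,2) (4,3) (5,0) (5,1) (5,2) (5,3) (5,4) (5,5) (5,6) (6,0) (6,1) (6,2) (6,3) (6,4) (6,5) (6,6)] -> total=17
Click 2 (2,1) count=2: revealed 1 new [(2,1)] -> total=18
Click 3 (5,1) count=1: revealed 0 new [(none)] -> total=18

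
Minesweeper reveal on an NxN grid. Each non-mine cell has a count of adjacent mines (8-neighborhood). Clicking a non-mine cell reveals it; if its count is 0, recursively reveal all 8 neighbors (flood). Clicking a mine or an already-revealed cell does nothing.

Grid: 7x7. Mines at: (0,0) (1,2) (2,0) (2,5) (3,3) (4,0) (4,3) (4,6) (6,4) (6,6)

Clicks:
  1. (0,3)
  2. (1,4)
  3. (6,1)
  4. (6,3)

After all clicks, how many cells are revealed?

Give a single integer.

Click 1 (0,3) count=1: revealed 1 new [(0,3)] -> total=1
Click 2 (1,4) count=1: revealed 1 new [(1,4)] -> total=2
Click 3 (6,1) count=0: revealed 8 new [(5,0) (5,1) (5,2) (5,3) (6,0) (6,1) (6,2) (6,3)] -> total=10
Click 4 (6,3) count=1: revealed 0 new [(none)] -> total=10

Answer: 10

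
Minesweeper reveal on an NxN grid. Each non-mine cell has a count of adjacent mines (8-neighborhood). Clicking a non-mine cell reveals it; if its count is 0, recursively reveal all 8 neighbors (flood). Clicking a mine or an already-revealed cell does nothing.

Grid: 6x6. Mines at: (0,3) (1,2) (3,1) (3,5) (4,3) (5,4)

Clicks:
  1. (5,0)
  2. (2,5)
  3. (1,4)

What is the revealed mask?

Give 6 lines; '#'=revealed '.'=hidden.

Click 1 (5,0) count=0: revealed 6 new [(4,0) (4,1) (4,2) (5,0) (5,1) (5,2)] -> total=6
Click 2 (2,5) count=1: revealed 1 new [(2,5)] -> total=7
Click 3 (1,4) count=1: revealed 1 new [(1,4)] -> total=8

Answer: ......
....#.
.....#
......
###...
###...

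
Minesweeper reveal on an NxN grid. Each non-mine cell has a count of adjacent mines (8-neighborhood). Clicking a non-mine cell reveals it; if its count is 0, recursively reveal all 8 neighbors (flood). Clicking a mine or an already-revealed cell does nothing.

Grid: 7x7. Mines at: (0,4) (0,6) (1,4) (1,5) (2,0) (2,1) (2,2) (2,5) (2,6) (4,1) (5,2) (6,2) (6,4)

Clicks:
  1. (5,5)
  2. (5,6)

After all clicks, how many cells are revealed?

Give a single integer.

Answer: 14

Derivation:
Click 1 (5,5) count=1: revealed 1 new [(5,5)] -> total=1
Click 2 (5,6) count=0: revealed 13 new [(3,3) (3,4) (3,5) (3,6) (4,3) (4,4) (4,5) (4,6) (5,3) (5,4) (5,6) (6,5) (6,6)] -> total=14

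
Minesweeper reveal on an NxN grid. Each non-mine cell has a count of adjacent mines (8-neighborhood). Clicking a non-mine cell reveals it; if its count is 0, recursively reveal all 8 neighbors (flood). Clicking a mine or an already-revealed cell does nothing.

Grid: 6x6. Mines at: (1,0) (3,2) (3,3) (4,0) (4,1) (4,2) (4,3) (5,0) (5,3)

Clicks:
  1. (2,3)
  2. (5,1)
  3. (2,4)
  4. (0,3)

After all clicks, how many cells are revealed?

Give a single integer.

Answer: 22

Derivation:
Click 1 (2,3) count=2: revealed 1 new [(2,3)] -> total=1
Click 2 (5,1) count=4: revealed 1 new [(5,1)] -> total=2
Click 3 (2,4) count=1: revealed 1 new [(2,4)] -> total=3
Click 4 (0,3) count=0: revealed 19 new [(0,1) (0,2) (0,3) (0,4) (0,5) (1,1) (1,2) (1,3) (1,4) (1,5) (2,1) (2,2) (2,5) (3,4) (3,5) (4,4) (4,5) (5,4) (5,5)] -> total=22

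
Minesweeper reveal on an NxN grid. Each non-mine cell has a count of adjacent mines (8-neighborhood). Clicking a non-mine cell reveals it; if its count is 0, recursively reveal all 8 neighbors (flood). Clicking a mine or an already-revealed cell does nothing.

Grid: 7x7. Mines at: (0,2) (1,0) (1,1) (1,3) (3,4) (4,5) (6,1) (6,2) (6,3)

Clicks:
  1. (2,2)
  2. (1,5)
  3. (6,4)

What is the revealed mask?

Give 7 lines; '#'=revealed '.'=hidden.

Answer: ....###
....###
..#.###
.....##
.......
.......
....#..

Derivation:
Click 1 (2,2) count=2: revealed 1 new [(2,2)] -> total=1
Click 2 (1,5) count=0: revealed 11 new [(0,4) (0,5) (0,6) (1,4) (1,5) (1,6) (2,4) (2,5) (2,6) (3,5) (3,6)] -> total=12
Click 3 (6,4) count=1: revealed 1 new [(6,4)] -> total=13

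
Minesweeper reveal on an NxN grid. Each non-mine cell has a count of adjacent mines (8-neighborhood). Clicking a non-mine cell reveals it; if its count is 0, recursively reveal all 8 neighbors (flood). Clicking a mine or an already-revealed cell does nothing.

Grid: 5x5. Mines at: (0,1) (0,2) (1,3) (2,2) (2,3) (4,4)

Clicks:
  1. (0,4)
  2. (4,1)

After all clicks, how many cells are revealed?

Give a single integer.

Answer: 13

Derivation:
Click 1 (0,4) count=1: revealed 1 new [(0,4)] -> total=1
Click 2 (4,1) count=0: revealed 12 new [(1,0) (1,1) (2,0) (2,1) (3,0) (3,1) (3,2) (3,3) (4,0) (4,1) (4,2) (4,3)] -> total=13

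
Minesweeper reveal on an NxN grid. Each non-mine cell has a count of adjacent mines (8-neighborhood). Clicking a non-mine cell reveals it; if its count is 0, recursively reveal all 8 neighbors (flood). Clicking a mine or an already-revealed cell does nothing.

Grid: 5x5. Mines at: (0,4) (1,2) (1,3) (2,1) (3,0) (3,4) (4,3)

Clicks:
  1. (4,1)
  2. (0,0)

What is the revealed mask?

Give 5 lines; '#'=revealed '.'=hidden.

Click 1 (4,1) count=1: revealed 1 new [(4,1)] -> total=1
Click 2 (0,0) count=0: revealed 4 new [(0,0) (0,1) (1,0) (1,1)] -> total=5

Answer: ##...
##...
.....
.....
.#...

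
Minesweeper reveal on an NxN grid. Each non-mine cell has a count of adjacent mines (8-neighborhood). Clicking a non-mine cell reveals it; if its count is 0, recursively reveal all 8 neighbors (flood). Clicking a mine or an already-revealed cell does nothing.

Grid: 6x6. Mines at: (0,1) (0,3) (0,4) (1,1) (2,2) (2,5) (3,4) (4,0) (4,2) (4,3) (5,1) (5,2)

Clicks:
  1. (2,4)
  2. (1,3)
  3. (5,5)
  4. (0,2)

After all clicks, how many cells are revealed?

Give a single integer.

Answer: 7

Derivation:
Click 1 (2,4) count=2: revealed 1 new [(2,4)] -> total=1
Click 2 (1,3) count=3: revealed 1 new [(1,3)] -> total=2
Click 3 (5,5) count=0: revealed 4 new [(4,4) (4,5) (5,4) (5,5)] -> total=6
Click 4 (0,2) count=3: revealed 1 new [(0,2)] -> total=7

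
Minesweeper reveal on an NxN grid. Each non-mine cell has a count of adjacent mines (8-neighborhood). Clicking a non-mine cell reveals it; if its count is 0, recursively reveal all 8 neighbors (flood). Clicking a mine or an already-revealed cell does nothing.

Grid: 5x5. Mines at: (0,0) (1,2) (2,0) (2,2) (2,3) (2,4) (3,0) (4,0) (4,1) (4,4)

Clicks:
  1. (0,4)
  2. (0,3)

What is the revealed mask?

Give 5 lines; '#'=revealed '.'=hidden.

Answer: ...##
...##
.....
.....
.....

Derivation:
Click 1 (0,4) count=0: revealed 4 new [(0,3) (0,4) (1,3) (1,4)] -> total=4
Click 2 (0,3) count=1: revealed 0 new [(none)] -> total=4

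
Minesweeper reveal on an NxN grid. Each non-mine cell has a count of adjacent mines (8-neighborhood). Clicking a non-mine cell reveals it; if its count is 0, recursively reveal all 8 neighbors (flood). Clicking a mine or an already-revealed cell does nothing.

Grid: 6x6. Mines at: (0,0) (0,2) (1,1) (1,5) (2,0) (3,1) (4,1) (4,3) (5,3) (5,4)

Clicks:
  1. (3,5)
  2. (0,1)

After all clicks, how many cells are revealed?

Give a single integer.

Answer: 7

Derivation:
Click 1 (3,5) count=0: revealed 6 new [(2,4) (2,5) (3,4) (3,5) (4,4) (4,5)] -> total=6
Click 2 (0,1) count=3: revealed 1 new [(0,1)] -> total=7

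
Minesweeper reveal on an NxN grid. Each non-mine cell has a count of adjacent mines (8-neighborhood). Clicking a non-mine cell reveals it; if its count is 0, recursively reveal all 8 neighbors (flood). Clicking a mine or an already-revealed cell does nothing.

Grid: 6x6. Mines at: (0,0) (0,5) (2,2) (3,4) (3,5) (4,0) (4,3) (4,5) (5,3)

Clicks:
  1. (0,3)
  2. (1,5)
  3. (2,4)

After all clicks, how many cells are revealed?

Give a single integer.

Answer: 10

Derivation:
Click 1 (0,3) count=0: revealed 8 new [(0,1) (0,2) (0,3) (0,4) (1,1) (1,2) (1,3) (1,4)] -> total=8
Click 2 (1,5) count=1: revealed 1 new [(1,5)] -> total=9
Click 3 (2,4) count=2: revealed 1 new [(2,4)] -> total=10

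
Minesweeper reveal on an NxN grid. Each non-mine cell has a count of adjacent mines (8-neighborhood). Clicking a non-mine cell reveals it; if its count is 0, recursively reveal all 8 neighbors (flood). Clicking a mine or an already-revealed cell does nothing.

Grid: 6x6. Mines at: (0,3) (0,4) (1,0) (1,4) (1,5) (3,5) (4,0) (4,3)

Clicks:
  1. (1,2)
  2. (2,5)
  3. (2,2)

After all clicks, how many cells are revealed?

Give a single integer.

Answer: 10

Derivation:
Click 1 (1,2) count=1: revealed 1 new [(1,2)] -> total=1
Click 2 (2,5) count=3: revealed 1 new [(2,5)] -> total=2
Click 3 (2,2) count=0: revealed 8 new [(1,1) (1,3) (2,1) (2,2) (2,3) (3,1) (3,2) (3,3)] -> total=10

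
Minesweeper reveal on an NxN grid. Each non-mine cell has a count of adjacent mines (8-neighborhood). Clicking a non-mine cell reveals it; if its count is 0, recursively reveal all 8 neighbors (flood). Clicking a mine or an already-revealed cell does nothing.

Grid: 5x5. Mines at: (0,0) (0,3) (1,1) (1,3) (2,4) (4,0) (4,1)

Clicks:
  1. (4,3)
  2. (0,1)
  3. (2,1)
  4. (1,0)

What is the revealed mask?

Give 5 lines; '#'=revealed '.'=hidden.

Click 1 (4,3) count=0: revealed 6 new [(3,2) (3,3) (3,4) (4,2) (4,3) (4,4)] -> total=6
Click 2 (0,1) count=2: revealed 1 new [(0,1)] -> total=7
Click 3 (2,1) count=1: revealed 1 new [(2,1)] -> total=8
Click 4 (1,0) count=2: revealed 1 new [(1,0)] -> total=9

Answer: .#...
#....
.#...
..###
..###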